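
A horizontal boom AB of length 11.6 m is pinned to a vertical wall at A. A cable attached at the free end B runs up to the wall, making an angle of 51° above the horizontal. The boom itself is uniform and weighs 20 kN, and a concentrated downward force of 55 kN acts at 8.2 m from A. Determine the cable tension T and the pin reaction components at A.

T = 62.90 kN, A_x = 39.58 kN, A_y = 26.12 kN

ΣM about A: T·sin51°·11.6 − 20·5.8 − 55·8.2 = 0 → T = 567/(11.6·0.777146) = 62.8959 ≈ 62.90 kN.
ΣF_x = 0: A_x − T·cos51° = 0 → A_x = 62.8959 × 0.62932 = 39.58 kN.
ΣF_y = 0: A_y + T·sin51° − 20 − 55 = 0 → A_y = 75 − 62.8959 × 0.777146 = 26.12 kN.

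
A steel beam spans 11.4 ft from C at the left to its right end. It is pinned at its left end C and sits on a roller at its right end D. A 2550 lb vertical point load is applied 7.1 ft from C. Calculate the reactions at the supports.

C_x = 0, C_y = 961.8 lb, D_y = 1588 lb

Moments about C: D_y·11.4 − 2550·7.1 = 0 → D_y = 18105/11.4 = 1588.16 ≈ 1588 lb.
ΣF_y = 0: C_y + 1588.16 − 2550 = 0 → C_y = 961.8 lb.
ΣF_x = 0: no horizontal applied forces, so C_x = 0.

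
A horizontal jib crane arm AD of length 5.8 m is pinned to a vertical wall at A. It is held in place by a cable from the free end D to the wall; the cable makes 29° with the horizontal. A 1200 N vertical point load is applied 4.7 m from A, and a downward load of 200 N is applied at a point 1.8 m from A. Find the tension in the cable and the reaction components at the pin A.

ΣM about A: T·sin29°·5.8 − 1200·4.7 − 200·1.8 = 0 → T = 6000/(5.8·0.48481) = 2133.79 ≈ 2134 N.
ΣF_x = 0: A_x − T·cos29° = 0 → A_x = 2133.79 × 0.87462 = 1866 N.
ΣF_y = 0: A_y + T·sin29° − 1200 − 200 = 0 → A_y = 1400 − 2133.79 × 0.48481 = 365.5 N.

T = 2134 N, A_x = 1866 N, A_y = 365.5 N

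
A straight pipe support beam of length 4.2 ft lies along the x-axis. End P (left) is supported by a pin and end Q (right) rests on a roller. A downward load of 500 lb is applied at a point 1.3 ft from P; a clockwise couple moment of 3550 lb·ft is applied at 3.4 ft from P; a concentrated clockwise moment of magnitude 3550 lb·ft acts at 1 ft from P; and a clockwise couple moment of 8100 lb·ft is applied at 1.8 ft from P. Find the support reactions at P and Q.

P_x = 0, P_y = -3274 lb, Q_y = 3774 lb

Taking moments about P: Q_y·4.2 − 500·1.3 − 3550 − 3550 − 8100 = 0 → Q_y = 15850/4.2 = 3773.81 ≈ 3774 lb.
ΣF_y = 0: P_y + 3773.81 − 500 = 0 → P_y = -3274 lb.
ΣF_x = 0: no horizontal applied forces, so P_x = 0.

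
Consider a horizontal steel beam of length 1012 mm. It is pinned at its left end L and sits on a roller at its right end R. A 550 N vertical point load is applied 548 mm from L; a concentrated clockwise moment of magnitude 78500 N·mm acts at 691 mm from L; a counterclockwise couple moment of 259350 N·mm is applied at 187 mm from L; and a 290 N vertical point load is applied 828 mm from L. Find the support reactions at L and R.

L_x = 0, L_y = 483.6 N, R_y = 356.4 N

Moments about L: R_y·1012 − 550·548 − 78500 + 259350 − 290·828 = 0 → R_y = 360670/1012 = 356.393 ≈ 356.4 N.
ΣF_y = 0: L_y + 356.393 − 550 − 290 = 0 → L_y = 483.6 N.
ΣF_x = 0: no horizontal applied forces, so L_x = 0.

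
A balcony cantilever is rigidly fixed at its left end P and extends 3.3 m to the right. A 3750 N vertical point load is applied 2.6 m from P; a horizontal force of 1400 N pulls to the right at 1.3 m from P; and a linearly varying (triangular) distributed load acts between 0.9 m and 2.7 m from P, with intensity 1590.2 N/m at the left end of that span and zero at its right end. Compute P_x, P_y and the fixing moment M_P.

Resultant of the triangular load: ½ × 1590.2 × 1.8 = 1431.18 N, acting at 1.5 m from P (one-third of the span from the peak).
ΣF_x = 0: P_x + 1400 = 0 → P_x = -1400 N.
ΣF_y = 0: P_y − 3750 − ½·1590.2·1.8 = 0 → P_y = 5181 N.
ΣM about P: M_P − 3750·2.6 − (½·1590.2·1.8)·1.5 = 0 → M_P = 11900 N·m.

P_x = -1400 N, P_y = 5181 N, M_P = 11900 N·m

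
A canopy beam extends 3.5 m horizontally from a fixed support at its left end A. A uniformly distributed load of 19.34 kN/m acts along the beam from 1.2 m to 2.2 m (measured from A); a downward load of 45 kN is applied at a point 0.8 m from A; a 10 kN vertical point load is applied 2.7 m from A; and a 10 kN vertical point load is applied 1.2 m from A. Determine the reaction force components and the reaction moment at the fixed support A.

A_x = 0, A_y = 84.34 kN, M_A = 107.9 kN·m

Resultant of the distributed load: 19.34 × 1 = 19.34 kN at 1.7 m from A.
ΣF_x = 0: A_x = 0.
ΣF_y = 0: A_y − 19.34·1 − 45 − 10 − 10 = 0 → A_y = 84.34 kN.
ΣM about A: M_A − (19.34·1)·1.7 − 45·0.8 − 10·2.7 − 10·1.2 = 0 → M_A = 107.9 kN·m.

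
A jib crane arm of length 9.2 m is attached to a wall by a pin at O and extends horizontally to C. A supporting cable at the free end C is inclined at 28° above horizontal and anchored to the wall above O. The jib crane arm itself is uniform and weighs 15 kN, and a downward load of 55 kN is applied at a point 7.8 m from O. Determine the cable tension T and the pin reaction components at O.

T = 115.3 kN, O_x = 101.8 kN, O_y = 15.87 kN

ΣM about O: T·sin28°·9.2 − 15·4.6 − 55·7.8 = 0 → T = 498/(9.2·0.469472) = 115.301 ≈ 115.3 kN.
ΣF_x = 0: O_x − T·cos28° = 0 → O_x = 115.301 × 0.882948 = 101.8 kN.
ΣF_y = 0: O_y + T·sin28° − 15 − 55 = 0 → O_y = 70 − 115.301 × 0.469472 = 15.87 kN.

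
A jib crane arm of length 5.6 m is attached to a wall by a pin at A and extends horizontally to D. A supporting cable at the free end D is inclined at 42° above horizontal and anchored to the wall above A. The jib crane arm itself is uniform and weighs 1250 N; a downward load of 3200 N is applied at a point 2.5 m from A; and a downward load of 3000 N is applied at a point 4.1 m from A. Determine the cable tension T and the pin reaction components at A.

ΣM about A: T·sin42°·5.6 − 1250·2.8 − 3200·2.5 − 3000·4.1 = 0 → T = 23800/(5.6·0.669131) = 6351.52 ≈ 6352 N.
ΣF_x = 0: A_x − T·cos42° = 0 → A_x = 6351.52 × 0.743145 = 4720 N.
ΣF_y = 0: A_y + T·sin42° − 1250 − 3200 − 3000 = 0 → A_y = 7450 − 6351.52 × 0.669131 = 3200 N.

T = 6352 N, A_x = 4720 N, A_y = 3200 N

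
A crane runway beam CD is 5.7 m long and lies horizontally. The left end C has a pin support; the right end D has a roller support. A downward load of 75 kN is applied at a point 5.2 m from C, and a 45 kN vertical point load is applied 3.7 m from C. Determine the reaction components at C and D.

C_x = 0, C_y = 22.37 kN, D_y = 97.63 kN

Moments about C: D_y·5.7 − 75·5.2 − 45·3.7 = 0 → D_y = 556.5/5.7 = 97.6316 ≈ 97.63 kN.
ΣF_y = 0: C_y + 97.6316 − 75 − 45 = 0 → C_y = 22.37 kN.
ΣF_x = 0: no horizontal applied forces, so C_x = 0.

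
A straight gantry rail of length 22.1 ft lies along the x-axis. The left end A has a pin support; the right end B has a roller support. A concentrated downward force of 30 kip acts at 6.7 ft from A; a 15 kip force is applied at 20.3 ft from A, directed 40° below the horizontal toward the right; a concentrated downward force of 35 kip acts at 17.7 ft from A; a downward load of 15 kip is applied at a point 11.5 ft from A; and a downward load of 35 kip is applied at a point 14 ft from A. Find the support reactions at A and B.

Moments about A: B_y·22.1 − 30·6.7 − 15·sin40°·20.3 − 35·17.7 − 15·11.5 − 35·14 = 0 → B_y = 1678.73/22.1 = 75.9606 ≈ 75.96 kip.
ΣF_y = 0: A_y + 75.9606 − 30 − 15·sin40° − 35 − 15 − 35 = 0 → A_y = 48.68 kip.
ΣF_x = 0: A_x + 15·cos40° = 0 → A_x = -11.49 kip.

A_x = -11.49 kip, A_y = 48.68 kip, B_y = 75.96 kip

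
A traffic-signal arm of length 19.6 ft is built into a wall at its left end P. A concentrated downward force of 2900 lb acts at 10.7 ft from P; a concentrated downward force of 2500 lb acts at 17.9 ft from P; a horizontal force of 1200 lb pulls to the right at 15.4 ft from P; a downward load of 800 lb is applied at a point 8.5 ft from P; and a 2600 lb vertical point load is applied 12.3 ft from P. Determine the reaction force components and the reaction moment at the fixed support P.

ΣF_x = 0: P_x + 1200 = 0 → P_x = -1200 lb.
ΣF_y = 0: P_y − 2900 − 2500 − 800 − 2600 = 0 → P_y = 8800 lb.
ΣM about P: M_P − 2900·10.7 − 2500·17.9 − 800·8.5 − 2600·12.3 = 0 → M_P = 114600 lb·ft.

P_x = -1200 lb, P_y = 8800 lb, M_P = 114600 lb·ft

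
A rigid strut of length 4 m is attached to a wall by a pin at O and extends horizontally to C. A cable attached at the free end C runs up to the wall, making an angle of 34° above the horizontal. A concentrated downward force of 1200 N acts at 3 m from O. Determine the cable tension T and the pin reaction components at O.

T = 1609 N, O_x = 1334 N, O_y = 300.0 N

ΣM about O: T·sin34°·4 − 1200·3 = 0 → T = 3600/(4·0.559193) = 1609.46 ≈ 1609 N.
ΣF_x = 0: O_x − T·cos34° = 0 → O_x = 1609.46 × 0.829038 = 1334 N.
ΣF_y = 0: O_y + T·sin34° − 1200 = 0 → O_y = 1200 − 1609.46 × 0.559193 = 300.0 N.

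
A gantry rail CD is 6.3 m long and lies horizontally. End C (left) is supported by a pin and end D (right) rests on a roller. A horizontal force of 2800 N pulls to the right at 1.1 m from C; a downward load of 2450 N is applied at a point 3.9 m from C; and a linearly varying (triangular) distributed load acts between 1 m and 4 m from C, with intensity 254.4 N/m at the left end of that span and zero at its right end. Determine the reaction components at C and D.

C_x = -2800 N, C_y = 1194 N, D_y = 1638 N

Resultant of the triangular load: ½ × 254.4 × 3 = 381.6 N, acting at 2 m from C (one-third of the span from the peak).
Moments about C: D_y·6.3 − 2450·3.9 − (½·254.4·3)·2 = 0 → D_y = 10318.2/6.3 = 1637.81 ≈ 1638 N.
ΣF_y = 0: C_y + 1637.81 − 2450 − ½·254.4·3 = 0 → C_y = 1194 N.
ΣF_x = 0: C_x + 2800 = 0 → C_x = -2800 N.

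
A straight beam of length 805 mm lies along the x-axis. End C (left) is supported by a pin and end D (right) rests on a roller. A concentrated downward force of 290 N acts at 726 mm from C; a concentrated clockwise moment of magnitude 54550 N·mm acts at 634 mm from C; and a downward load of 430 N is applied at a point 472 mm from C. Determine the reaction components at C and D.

C_x = 0, C_y = 138.6 N, D_y = 581.4 N

ΣM about C: D_y·805 − 290·726 − 54550 − 430·472 = 0 → D_y = 468050/805 = 581.429 ≈ 581.4 N.
ΣF_y = 0: C_y + 581.429 − 290 − 430 = 0 → C_y = 138.6 N.
ΣF_x = 0: no horizontal applied forces, so C_x = 0.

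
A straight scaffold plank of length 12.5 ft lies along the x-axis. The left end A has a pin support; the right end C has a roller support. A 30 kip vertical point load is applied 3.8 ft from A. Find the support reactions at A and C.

Taking moments about A: C_y·12.5 − 30·3.8 = 0 → C_y = 114/12.5 = 9.120 kip.
ΣF_y = 0: A_y + 9.12 − 30 = 0 → A_y = 20.88 kip.
ΣF_x = 0: no horizontal applied forces, so A_x = 0.

A_x = 0, A_y = 20.88 kip, C_y = 9.120 kip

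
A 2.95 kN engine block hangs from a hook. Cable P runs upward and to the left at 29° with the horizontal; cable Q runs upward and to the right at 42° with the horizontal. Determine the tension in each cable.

T_P = 2.319 kN, T_Q = 2.729 kN

ΣF_x = 0: −T_P·cos29° + T_Q·cos42° = 0 → T_Q = 1.17692·T_P.
ΣF_y = 0: T_P·sin29° + T_Q·sin42° = 2.95.
Substitute: T_P·(0.48481 + 1.17692·0.669131) = 2.95 → T_P = 2.31859 ≈ 2.319 kN.
Then T_Q = 1.17692 × 2.31859 = 2.729 kN.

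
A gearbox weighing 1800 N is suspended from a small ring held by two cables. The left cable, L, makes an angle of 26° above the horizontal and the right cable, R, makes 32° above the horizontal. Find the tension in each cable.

ΣF_x = 0: −T_L·cos26° + T_R·cos32° = 0 → T_R = 1.05984·T_L.
ΣF_y = 0: T_L·sin26° + T_R·sin32° = 1800.
Substitute: T_L·(0.438371 + 1.05984·0.529919) = 1800 → T_L = 1800 N.
Then T_R = 1.05984 × 1800 = 1908 N.

T_L = 1800 N, T_R = 1908 N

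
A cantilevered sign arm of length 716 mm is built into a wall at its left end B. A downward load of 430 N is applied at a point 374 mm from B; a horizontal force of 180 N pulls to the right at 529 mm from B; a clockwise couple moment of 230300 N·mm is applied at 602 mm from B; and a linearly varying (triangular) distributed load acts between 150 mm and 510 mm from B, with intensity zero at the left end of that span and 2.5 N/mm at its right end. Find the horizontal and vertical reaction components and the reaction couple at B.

Resultant of the triangular load: ½ × 2.5 × 360 = 450 N, acting at 390 mm from B (one-third of the span from the peak).
ΣF_x = 0: B_x + 180 = 0 → B_x = -180.0 N.
ΣF_y = 0: B_y − 430 − ½·2.5·360 = 0 → B_y = 880.0 N.
ΣM about B: M_B − 430·374 − 230300 − (½·2.5·360)·390 = 0 → M_B = 566600 N·mm.

B_x = -180.0 N, B_y = 880.0 N, M_B = 566600 N·mm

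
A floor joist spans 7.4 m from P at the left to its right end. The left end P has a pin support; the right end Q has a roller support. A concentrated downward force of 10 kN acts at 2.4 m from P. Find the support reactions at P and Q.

ΣM about P: Q_y·7.4 − 10·2.4 = 0 → Q_y = 24/7.4 = 3.24324 ≈ 3.243 kN.
ΣF_y = 0: P_y + 3.24324 − 10 = 0 → P_y = 6.757 kN.
ΣF_x = 0: no horizontal applied forces, so P_x = 0.

P_x = 0, P_y = 6.757 kN, Q_y = 3.243 kN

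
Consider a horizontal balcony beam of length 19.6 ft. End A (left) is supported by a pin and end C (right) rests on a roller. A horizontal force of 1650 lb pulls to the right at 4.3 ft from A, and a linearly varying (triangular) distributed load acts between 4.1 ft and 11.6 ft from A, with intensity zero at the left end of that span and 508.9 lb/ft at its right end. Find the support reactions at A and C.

A_x = -1650 lb, A_y = 1022 lb, C_y = 886.0 lb

Resultant of the triangular load: ½ × 508.9 × 7.5 = 1908.375 lb, acting at 9.1 ft from A (one-third of the span from the peak).
Moments about A: C_y·19.6 − (½·508.9·7.5)·9.1 = 0 → C_y = 17366.2125/19.6 = 886.031 ≈ 886.0 lb.
ΣF_y = 0: A_y + 886.031 − ½·508.9·7.5 = 0 → A_y = 1022 lb.
ΣF_x = 0: A_x + 1650 = 0 → A_x = -1650 lb.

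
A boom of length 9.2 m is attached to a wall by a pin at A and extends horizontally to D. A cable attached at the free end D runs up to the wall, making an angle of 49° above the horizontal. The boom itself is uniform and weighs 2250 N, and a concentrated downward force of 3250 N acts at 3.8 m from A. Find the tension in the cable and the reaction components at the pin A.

ΣM about A: T·sin49°·9.2 − 2250·4.6 − 3250·3.8 = 0 → T = 22700/(9.2·0.75471) = 3269.32 ≈ 3269 N.
ΣF_x = 0: A_x − T·cos49° = 0 → A_x = 3269.32 × 0.656059 = 2145 N.
ΣF_y = 0: A_y + T·sin49° − 2250 − 3250 = 0 → A_y = 5500 − 3269.32 × 0.75471 = 3033 N.

T = 3269 N, A_x = 2145 N, A_y = 3033 N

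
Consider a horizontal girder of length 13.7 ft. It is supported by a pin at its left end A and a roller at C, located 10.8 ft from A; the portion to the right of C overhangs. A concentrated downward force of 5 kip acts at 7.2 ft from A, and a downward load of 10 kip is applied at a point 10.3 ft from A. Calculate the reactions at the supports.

A_x = 0, A_y = 2.130 kip, C_y = 12.87 kip

ΣM about A: C_y·10.8 − 5·7.2 − 10·10.3 = 0 → C_y = 139/10.8 = 12.8704 ≈ 12.87 kip.
ΣF_y = 0: A_y + 12.8704 − 5 − 10 = 0 → A_y = 2.130 kip.
ΣF_x = 0: no horizontal applied forces, so A_x = 0.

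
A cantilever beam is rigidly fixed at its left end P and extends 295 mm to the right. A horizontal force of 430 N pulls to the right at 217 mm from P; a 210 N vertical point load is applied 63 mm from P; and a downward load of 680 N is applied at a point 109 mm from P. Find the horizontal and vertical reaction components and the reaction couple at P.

P_x = -430.0 N, P_y = 890.0 N, M_P = 87350 N·mm

ΣF_x = 0: P_x + 430 = 0 → P_x = -430.0 N.
ΣF_y = 0: P_y − 210 − 680 = 0 → P_y = 890.0 N.
ΣM about P: M_P − 210·63 − 680·109 = 0 → M_P = 87350 N·mm.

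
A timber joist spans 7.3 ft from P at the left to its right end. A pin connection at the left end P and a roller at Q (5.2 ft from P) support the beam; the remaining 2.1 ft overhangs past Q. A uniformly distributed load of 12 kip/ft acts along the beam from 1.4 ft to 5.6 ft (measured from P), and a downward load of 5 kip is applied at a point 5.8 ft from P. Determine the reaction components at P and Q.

Resultant of the distributed load: 12 × 4.2 = 50.4 kip at 3.5 ft from P.
Taking moments about P: Q_y·5.2 − (12·4.2)·3.5 − 5·5.8 = 0 → Q_y = 205.4/5.2 = 39.50 kip.
ΣF_y = 0: P_y + 39.5 − 12·4.2 − 5 = 0 → P_y = 15.90 kip.
ΣF_x = 0: no horizontal applied forces, so P_x = 0.

P_x = 0, P_y = 15.90 kip, Q_y = 39.50 kip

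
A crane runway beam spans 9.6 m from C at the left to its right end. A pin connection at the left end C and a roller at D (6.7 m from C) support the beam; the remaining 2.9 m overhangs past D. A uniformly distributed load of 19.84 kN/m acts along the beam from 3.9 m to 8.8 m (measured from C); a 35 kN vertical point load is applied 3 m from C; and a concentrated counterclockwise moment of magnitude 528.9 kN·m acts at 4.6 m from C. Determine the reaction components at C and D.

C_x = 0, C_y = 103.3 kN, D_y = 28.87 kN

Resultant of the distributed load: 19.84 × 4.9 = 97.216 kN at 6.35 m from C.
Moments about C: D_y·6.7 − (19.84·4.9)·6.35 − 35·3 + 528.9 = 0 → D_y = 193.4216/6.7 = 28.8689 ≈ 28.87 kN.
ΣF_y = 0: C_y + 28.8689 − 19.84·4.9 − 35 = 0 → C_y = 103.3 kN.
ΣF_x = 0: no horizontal applied forces, so C_x = 0.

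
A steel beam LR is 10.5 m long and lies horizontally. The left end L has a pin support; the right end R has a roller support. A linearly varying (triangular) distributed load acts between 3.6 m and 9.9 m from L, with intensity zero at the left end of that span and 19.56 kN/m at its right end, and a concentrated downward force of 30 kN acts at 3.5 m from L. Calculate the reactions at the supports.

L_x = 0, L_y = 35.84 kN, R_y = 55.77 kN

Resultant of the triangular load: ½ × 19.56 × 6.3 = 61.614 kN, acting at 7.8 m from L (one-third of the span from the peak).
Taking moments about L: R_y·10.5 − (½·19.56·6.3)·7.8 − 30·3.5 = 0 → R_y = 585.5892/10.5 = 55.7704 ≈ 55.77 kN.
ΣF_y = 0: L_y + 55.7704 − ½·19.56·6.3 − 30 = 0 → L_y = 35.84 kN.
ΣF_x = 0: no horizontal applied forces, so L_x = 0.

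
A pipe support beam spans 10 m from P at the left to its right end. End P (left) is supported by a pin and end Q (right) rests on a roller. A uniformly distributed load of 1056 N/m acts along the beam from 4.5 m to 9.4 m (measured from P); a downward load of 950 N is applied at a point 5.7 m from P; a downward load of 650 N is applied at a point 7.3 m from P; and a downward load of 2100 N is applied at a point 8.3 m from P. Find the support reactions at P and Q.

Resultant of the distributed load: 1056 × 4.9 = 5174.4 N at 6.95 m from P.
Moments about P: Q_y·10 − (1056·4.9)·6.95 − 950·5.7 − 650·7.3 − 2100·8.3 = 0 → Q_y = 63552.08/10 = 6355.21 ≈ 6355 N.
ΣF_y = 0: P_y + 6355.21 − 1056·4.9 − 950 − 650 − 2100 = 0 → P_y = 2519 N.
ΣF_x = 0: no horizontal applied forces, so P_x = 0.

P_x = 0, P_y = 2519 N, Q_y = 6355 N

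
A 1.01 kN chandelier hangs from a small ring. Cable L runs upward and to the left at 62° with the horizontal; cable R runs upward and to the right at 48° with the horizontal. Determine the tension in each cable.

T_L = 0.7192 kN, T_R = 0.5046 kN

ΣF_x = 0: −T_L·cos62° + T_R·cos48° = 0 → T_R = 0.701614·T_L.
ΣF_y = 0: T_L·sin62° + T_R·sin48° = 1.01.
Substitute: T_L·(0.882948 + 0.701614·0.743145) = 1.01 → T_L = 0.719194 ≈ 0.7192 kN.
Then T_R = 0.701614 × 0.719194 = 0.5046 kN.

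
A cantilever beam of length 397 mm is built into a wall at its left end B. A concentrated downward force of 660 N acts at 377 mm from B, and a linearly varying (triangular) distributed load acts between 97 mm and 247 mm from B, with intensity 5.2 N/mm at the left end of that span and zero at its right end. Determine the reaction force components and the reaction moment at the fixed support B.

Resultant of the triangular load: ½ × 5.2 × 150 = 390 N, acting at 147 mm from B (one-third of the span from the peak).
ΣF_x = 0: B_x = 0.
ΣF_y = 0: B_y − 660 − ½·5.2·150 = 0 → B_y = 1050 N.
ΣM about B: M_B − 660·377 − (½·5.2·150)·147 = 0 → M_B = 306200 N·mm.

B_x = 0, B_y = 1050 N, M_B = 306200 N·mm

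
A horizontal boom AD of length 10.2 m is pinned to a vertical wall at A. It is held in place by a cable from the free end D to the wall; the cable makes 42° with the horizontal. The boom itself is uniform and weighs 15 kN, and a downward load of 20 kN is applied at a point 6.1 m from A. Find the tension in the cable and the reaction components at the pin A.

T = 29.08 kN, A_x = 21.61 kN, A_y = 15.54 kN

ΣM about A: T·sin42°·10.2 − 15·5.1 − 20·6.1 = 0 → T = 198.5/(10.2·0.669131) = 29.0837 ≈ 29.08 kN.
ΣF_x = 0: A_x − T·cos42° = 0 → A_x = 29.0837 × 0.743145 = 21.61 kN.
ΣF_y = 0: A_y + T·sin42° − 15 − 20 = 0 → A_y = 35 − 29.0837 × 0.669131 = 15.54 kN.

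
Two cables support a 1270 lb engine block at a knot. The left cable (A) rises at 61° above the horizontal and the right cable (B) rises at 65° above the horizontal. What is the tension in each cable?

ΣF_x = 0: −T_A·cos61° + T_B·cos65° = 0 → T_B = 1.14716·T_A.
ΣF_y = 0: T_A·sin61° + T_B·sin65° = 1270.
Substitute: T_A·(0.87462 + 1.14716·0.906308) = 1270 → T_A = 663.428 ≈ 663.4 lb.
Then T_B = 1.14716 × 663.428 = 761.1 lb.

T_A = 663.4 lb, T_B = 761.1 lb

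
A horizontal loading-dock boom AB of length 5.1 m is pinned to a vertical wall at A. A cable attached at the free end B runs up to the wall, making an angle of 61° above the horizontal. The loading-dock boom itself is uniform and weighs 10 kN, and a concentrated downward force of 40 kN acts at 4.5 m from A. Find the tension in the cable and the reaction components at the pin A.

ΣM about A: T·sin61°·5.1 − 10·2.55 − 40·4.5 = 0 → T = 205.5/(5.1·0.87462) = 46.0704 ≈ 46.07 kN.
ΣF_x = 0: A_x − T·cos61° = 0 → A_x = 46.0704 × 0.48481 = 22.34 kN.
ΣF_y = 0: A_y + T·sin61° − 10 − 40 = 0 → A_y = 50 − 46.0704 × 0.87462 = 9.706 kN.

T = 46.07 kN, A_x = 22.34 kN, A_y = 9.706 kN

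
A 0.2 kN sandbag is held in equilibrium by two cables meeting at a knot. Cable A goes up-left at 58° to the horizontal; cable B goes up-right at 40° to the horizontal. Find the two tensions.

ΣF_x = 0: −T_A·cos58° + T_B·cos40° = 0 → T_B = 0.69176·T_A.
ΣF_y = 0: T_A·sin58° + T_B·sin40° = 0.2.
Substitute: T_A·(0.848048 + 0.69176·0.642788) = 0.2 → T_A = 0.154715 ≈ 0.1547 kN.
Then T_B = 0.69176 × 0.154715 = 0.1070 kN.

T_A = 0.1547 kN, T_B = 0.1070 kN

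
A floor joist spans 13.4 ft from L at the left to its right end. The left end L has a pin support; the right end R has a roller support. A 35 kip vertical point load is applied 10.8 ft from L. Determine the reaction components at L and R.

Taking moments about L: R_y·13.4 − 35·10.8 = 0 → R_y = 378/13.4 = 28.209 ≈ 28.21 kip.
ΣF_y = 0: L_y + 28.209 − 35 = 0 → L_y = 6.791 kip.
ΣF_x = 0: no horizontal applied forces, so L_x = 0.

L_x = 0, L_y = 6.791 kip, R_y = 28.21 kip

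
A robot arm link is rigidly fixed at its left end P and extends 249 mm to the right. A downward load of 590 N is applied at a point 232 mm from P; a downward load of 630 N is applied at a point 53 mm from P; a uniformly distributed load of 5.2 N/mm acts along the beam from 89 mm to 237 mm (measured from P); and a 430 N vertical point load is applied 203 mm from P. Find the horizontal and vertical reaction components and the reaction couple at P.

Resultant of the distributed load: 5.2 × 148 = 769.6 N at 163 mm from P.
ΣF_x = 0: P_x = 0.
ΣF_y = 0: P_y − 590 − 630 − 5.2·148 − 430 = 0 → P_y = 2420 N.
ΣM about P: M_P − 590·232 − 630·53 − (5.2·148)·163 − 430·203 = 0 → M_P = 383000 N·mm.

P_x = 0, P_y = 2420 N, M_P = 383000 N·mm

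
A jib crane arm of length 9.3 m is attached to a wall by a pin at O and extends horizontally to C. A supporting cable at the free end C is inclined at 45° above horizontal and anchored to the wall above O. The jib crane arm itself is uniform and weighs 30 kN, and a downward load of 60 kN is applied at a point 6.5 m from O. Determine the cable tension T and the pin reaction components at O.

T = 80.52 kN, O_x = 56.94 kN, O_y = 33.06 kN

ΣM about O: T·sin45°·9.3 − 30·4.65 − 60·6.5 = 0 → T = 529.5/(9.3·0.707107) = 80.5189 ≈ 80.52 kN.
ΣF_x = 0: O_x − T·cos45° = 0 → O_x = 80.5189 × 0.707107 = 56.94 kN.
ΣF_y = 0: O_y + T·sin45° − 30 − 60 = 0 → O_y = 90 − 80.5189 × 0.707107 = 33.06 kN.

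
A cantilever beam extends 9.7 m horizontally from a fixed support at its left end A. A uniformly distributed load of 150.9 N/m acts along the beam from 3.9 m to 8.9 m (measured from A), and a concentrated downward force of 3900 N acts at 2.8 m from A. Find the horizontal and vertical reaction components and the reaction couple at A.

Resultant of the distributed load: 150.9 × 5 = 754.5 N at 6.4 m from A.
ΣF_x = 0: A_x = 0.
ΣF_y = 0: A_y − 150.9·5 − 3900 = 0 → A_y = 4654 N.
ΣM about A: M_A − (150.9·5)·6.4 − 3900·2.8 = 0 → M_A = 15750 N·m.

A_x = 0, A_y = 4654 N, M_A = 15750 N·m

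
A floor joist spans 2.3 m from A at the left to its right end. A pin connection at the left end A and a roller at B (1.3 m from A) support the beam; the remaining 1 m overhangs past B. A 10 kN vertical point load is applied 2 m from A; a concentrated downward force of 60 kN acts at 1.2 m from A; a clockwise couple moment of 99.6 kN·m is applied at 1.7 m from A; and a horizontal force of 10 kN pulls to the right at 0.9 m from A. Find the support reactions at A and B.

Moments about A: B_y·1.3 − 10·2 − 60·1.2 − 99.6 = 0 → B_y = 191.6/1.3 = 147.385 ≈ 147.4 kN.
ΣF_y = 0: A_y + 147.385 − 10 − 60 = 0 → A_y = -77.38 kN.
ΣF_x = 0: A_x + 10 = 0 → A_x = -10.00 kN.

A_x = -10.00 kN, A_y = -77.38 kN, B_y = 147.4 kN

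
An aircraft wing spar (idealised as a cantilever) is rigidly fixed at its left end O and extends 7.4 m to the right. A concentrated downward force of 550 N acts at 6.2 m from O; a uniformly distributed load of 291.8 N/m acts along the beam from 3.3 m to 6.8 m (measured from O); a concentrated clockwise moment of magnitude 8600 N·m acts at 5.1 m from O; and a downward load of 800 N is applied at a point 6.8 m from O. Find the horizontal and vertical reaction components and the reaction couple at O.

O_x = 0, O_y = 2371 N, M_O = 22610 N·m

Resultant of the distributed load: 291.8 × 3.5 = 1021.3 N at 5.05 m from O.
ΣF_x = 0: O_x = 0.
ΣF_y = 0: O_y − 550 − 291.8·3.5 − 800 = 0 → O_y = 2371 N.
ΣM about O: M_O − 550·6.2 − (291.8·3.5)·5.05 − 8600 − 800·6.8 = 0 → M_O = 22610 N·m.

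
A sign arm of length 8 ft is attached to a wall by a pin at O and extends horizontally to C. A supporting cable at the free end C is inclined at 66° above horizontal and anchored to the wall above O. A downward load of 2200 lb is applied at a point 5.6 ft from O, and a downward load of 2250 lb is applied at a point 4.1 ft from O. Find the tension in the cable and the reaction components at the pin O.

ΣM about O: T·sin66°·8 − 2200·5.6 − 2250·4.1 = 0 → T = 21545/(8·0.913545) = 2947.99 ≈ 2948 lb.
ΣF_x = 0: O_x − T·cos66° = 0 → O_x = 2947.99 × 0.406737 = 1199 lb.
ΣF_y = 0: O_y + T·sin66° − 2200 − 2250 = 0 → O_y = 4450 − 2947.99 × 0.913545 = 1757 lb.

T = 2948 lb, O_x = 1199 lb, O_y = 1757 lb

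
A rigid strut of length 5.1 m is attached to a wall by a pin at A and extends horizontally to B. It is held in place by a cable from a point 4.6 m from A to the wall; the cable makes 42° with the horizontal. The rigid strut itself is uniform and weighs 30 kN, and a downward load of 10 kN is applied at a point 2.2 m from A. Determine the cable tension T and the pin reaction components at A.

ΣM about A: T·sin42°·4.6 − 30·2.55 − 10·2.2 = 0 → T = 98.5/(4.6·0.669131) = 32.0013 ≈ 32.00 kN.
ΣF_x = 0: A_x − T·cos42° = 0 → A_x = 32.0013 × 0.743145 = 23.78 kN.
ΣF_y = 0: A_y + T·sin42° − 30 − 10 = 0 → A_y = 40 − 32.0013 × 0.669131 = 18.59 kN.

T = 32.00 kN, A_x = 23.78 kN, A_y = 18.59 kN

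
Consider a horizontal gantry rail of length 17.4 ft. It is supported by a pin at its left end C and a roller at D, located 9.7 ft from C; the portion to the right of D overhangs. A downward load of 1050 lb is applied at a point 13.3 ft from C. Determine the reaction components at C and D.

C_x = 0, C_y = -389.7 lb, D_y = 1440 lb

ΣM about C: D_y·9.7 − 1050·13.3 = 0 → D_y = 13965/9.7 = 1439.69 ≈ 1440 lb.
ΣF_y = 0: C_y + 1439.69 − 1050 = 0 → C_y = -389.7 lb.
ΣF_x = 0: no horizontal applied forces, so C_x = 0.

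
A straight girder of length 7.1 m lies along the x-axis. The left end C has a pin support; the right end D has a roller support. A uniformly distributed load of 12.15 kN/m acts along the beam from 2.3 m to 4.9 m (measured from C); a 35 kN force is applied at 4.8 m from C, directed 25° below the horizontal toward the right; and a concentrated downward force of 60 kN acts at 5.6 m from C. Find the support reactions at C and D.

C_x = -31.72 kN, C_y = 33.04 kN, D_y = 73.34 kN

Resultant of the distributed load: 12.15 × 2.6 = 31.59 kN at 3.6 m from C.
Moments about C: D_y·7.1 − (12.15·2.6)·3.6 − 35·sin25°·4.8 − 60·5.6 = 0 → D_y = 520.724/7.1 = 73.3414 ≈ 73.34 kN.
ΣF_y = 0: C_y + 73.3414 − 12.15·2.6 − 35·sin25° − 60 = 0 → C_y = 33.04 kN.
ΣF_x = 0: C_x + 35·cos25° = 0 → C_x = -31.72 kN.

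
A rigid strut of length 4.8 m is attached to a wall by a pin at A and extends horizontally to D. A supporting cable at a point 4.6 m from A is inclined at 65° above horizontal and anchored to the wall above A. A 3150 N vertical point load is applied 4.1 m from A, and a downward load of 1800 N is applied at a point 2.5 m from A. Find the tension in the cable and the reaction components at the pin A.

ΣM about A: T·sin65°·4.6 − 3150·4.1 − 1800·2.5 = 0 → T = 17415/(4.6·0.906308) = 4177.24 ≈ 4177 N.
ΣF_x = 0: A_x − T·cos65° = 0 → A_x = 4177.24 × 0.422618 = 1765 N.
ΣF_y = 0: A_y + T·sin65° − 3150 − 1800 = 0 → A_y = 4950 − 4177.24 × 0.906308 = 1164 N.

T = 4177 N, A_x = 1765 N, A_y = 1164 N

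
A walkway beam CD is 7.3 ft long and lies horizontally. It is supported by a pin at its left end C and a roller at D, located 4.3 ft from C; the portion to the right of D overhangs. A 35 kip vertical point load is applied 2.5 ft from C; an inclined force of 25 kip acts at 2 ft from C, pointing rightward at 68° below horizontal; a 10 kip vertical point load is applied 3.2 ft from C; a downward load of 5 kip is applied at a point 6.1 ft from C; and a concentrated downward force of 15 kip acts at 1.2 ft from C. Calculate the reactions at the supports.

C_x = -9.365 kip, C_y = 38.33 kip, D_y = 49.85 kip

ΣM about C: D_y·4.3 − 35·2.5 − 25·sin68°·2 − 10·3.2 − 5·6.1 − 15·1.2 = 0 → D_y = 214.359/4.3 = 49.8509 ≈ 49.85 kip.
ΣF_y = 0: C_y + 49.8509 − 35 − 25·sin68° − 10 − 5 − 15 = 0 → C_y = 38.33 kip.
ΣF_x = 0: C_x + 25·cos68° = 0 → C_x = -9.365 kip.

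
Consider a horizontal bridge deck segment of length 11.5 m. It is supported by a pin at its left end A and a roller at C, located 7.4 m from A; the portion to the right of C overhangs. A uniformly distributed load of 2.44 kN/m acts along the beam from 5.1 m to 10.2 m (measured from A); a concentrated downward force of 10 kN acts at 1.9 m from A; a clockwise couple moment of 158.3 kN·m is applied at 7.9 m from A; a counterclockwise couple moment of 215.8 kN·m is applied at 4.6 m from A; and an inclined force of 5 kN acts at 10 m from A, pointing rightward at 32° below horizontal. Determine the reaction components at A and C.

A_x = -4.240 kN, A_y = 13.85 kN, C_y = 11.24 kN

Resultant of the distributed load: 2.44 × 5.1 = 12.444 kN at 7.65 m from A.
Taking moments about A: C_y·7.4 − (2.44·5.1)·7.65 − 10·1.9 − 158.3 + 215.8 − 5·sin32°·10 = 0 → C_y = 83.1926/7.4 = 11.2422 ≈ 11.24 kN.
ΣF_y = 0: A_y + 11.2422 − 2.44·5.1 − 10 − 5·sin32° = 0 → A_y = 13.85 kN.
ΣF_x = 0: A_x + 5·cos32° = 0 → A_x = -4.240 kN.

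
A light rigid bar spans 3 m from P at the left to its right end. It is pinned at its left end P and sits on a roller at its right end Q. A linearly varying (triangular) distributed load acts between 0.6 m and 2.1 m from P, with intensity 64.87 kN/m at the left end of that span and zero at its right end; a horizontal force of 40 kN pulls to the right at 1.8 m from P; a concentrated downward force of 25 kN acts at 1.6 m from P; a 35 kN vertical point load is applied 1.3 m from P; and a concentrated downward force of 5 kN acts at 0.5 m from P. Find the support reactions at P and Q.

Resultant of the triangular load: ½ × 64.87 × 1.5 = 48.6525 kN, acting at 1.1 m from P (one-third of the span from the peak).
Taking moments about P: Q_y·3 − (½·64.87·1.5)·1.1 − 25·1.6 − 35·1.3 − 5·0.5 = 0 → Q_y = 141.51775/3 = 47.1726 ≈ 47.17 kN.
ΣF_y = 0: P_y + 47.1726 − ½·64.87·1.5 − 25 − 35 − 5 = 0 → P_y = 66.48 kN.
ΣF_x = 0: P_x + 40 = 0 → P_x = -40.00 kN.

P_x = -40.00 kN, P_y = 66.48 kN, Q_y = 47.17 kN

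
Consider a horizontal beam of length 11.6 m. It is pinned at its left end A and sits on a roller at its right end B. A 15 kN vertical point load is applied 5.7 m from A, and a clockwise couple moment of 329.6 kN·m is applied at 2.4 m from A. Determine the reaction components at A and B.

A_x = 0, A_y = -20.78 kN, B_y = 35.78 kN

Moments about A: B_y·11.6 − 15·5.7 − 329.6 = 0 → B_y = 415.1/11.6 = 35.7845 ≈ 35.78 kN.
ΣF_y = 0: A_y + 35.7845 − 15 = 0 → A_y = -20.78 kN.
ΣF_x = 0: no horizontal applied forces, so A_x = 0.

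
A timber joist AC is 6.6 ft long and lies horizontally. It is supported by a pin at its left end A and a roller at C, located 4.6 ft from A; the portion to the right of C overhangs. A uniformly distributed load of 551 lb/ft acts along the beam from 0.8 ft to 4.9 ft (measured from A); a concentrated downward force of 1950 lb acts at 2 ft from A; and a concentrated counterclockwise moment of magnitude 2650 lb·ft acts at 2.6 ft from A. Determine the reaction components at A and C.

Resultant of the distributed load: 551 × 4.1 = 2259.1 lb at 2.85 ft from A.
Moments about A: C_y·4.6 − (551·4.1)·2.85 − 1950·2 + 2650 = 0 → C_y = 7688.435/4.6 = 1671.4 ≈ 1671 lb.
ΣF_y = 0: A_y + 1671.4 − 551·4.1 − 1950 = 0 → A_y = 2538 lb.
ΣF_x = 0: no horizontal applied forces, so A_x = 0.

A_x = 0, A_y = 2538 lb, C_y = 1671 lb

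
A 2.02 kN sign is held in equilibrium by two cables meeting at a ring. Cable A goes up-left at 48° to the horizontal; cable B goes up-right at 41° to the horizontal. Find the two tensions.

T_A = 1.525 kN, T_B = 1.352 kN

ΣF_x = 0: −T_A·cos48° + T_B·cos41° = 0 → T_B = 0.886607·T_A.
ΣF_y = 0: T_A·sin48° + T_B·sin41° = 2.02.
Substitute: T_A·(0.743145 + 0.886607·0.656059) = 2.02 → T_A = 1.52475 ≈ 1.525 kN.
Then T_B = 0.886607 × 1.52475 = 1.352 kN.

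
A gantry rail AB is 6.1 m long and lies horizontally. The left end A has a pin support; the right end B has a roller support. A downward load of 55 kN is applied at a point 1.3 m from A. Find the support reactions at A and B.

A_x = 0, A_y = 43.28 kN, B_y = 11.72 kN

Taking moments about A: B_y·6.1 − 55·1.3 = 0 → B_y = 71.5/6.1 = 11.7213 ≈ 11.72 kN.
ΣF_y = 0: A_y + 11.7213 − 55 = 0 → A_y = 43.28 kN.
ΣF_x = 0: no horizontal applied forces, so A_x = 0.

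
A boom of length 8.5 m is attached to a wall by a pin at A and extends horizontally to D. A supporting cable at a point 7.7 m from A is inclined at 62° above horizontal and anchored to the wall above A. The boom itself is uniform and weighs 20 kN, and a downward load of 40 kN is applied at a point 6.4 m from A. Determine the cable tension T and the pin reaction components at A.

ΣM about A: T·sin62°·7.7 − 20·4.25 − 40·6.4 = 0 → T = 341/(7.7·0.882948) = 50.1567 ≈ 50.16 kN.
ΣF_x = 0: A_x − T·cos62° = 0 → A_x = 50.1567 × 0.469472 = 23.55 kN.
ΣF_y = 0: A_y + T·sin62° − 20 − 40 = 0 → A_y = 60 − 50.1567 × 0.882948 = 15.71 kN.

T = 50.16 kN, A_x = 23.55 kN, A_y = 15.71 kN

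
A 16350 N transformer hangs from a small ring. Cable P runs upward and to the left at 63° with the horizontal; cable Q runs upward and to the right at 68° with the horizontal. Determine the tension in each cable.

ΣF_x = 0: −T_P·cos63° + T_Q·cos68° = 0 → T_Q = 1.21191·T_P.
ΣF_y = 0: T_P·sin63° + T_Q·sin68° = 16350.
Substitute: T_P·(0.891007 + 1.21191·0.927184) = 16350 → T_P = 8115.47 ≈ 8115 N.
Then T_Q = 1.21191 × 8115.47 = 9835 N.

T_P = 8115 N, T_Q = 9835 N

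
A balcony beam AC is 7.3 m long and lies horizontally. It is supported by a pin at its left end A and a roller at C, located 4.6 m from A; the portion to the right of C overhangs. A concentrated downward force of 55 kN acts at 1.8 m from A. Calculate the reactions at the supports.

A_x = 0, A_y = 33.48 kN, C_y = 21.52 kN

Taking moments about A: C_y·4.6 − 55·1.8 = 0 → C_y = 99/4.6 = 21.5217 ≈ 21.52 kN.
ΣF_y = 0: A_y + 21.5217 − 55 = 0 → A_y = 33.48 kN.
ΣF_x = 0: no horizontal applied forces, so A_x = 0.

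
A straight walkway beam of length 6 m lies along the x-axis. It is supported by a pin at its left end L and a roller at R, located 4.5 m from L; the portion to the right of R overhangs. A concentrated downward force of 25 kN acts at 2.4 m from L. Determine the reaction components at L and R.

ΣM about L: R_y·4.5 − 25·2.4 = 0 → R_y = 60/4.5 = 13.3333 ≈ 13.33 kN.
ΣF_y = 0: L_y + 13.3333 − 25 = 0 → L_y = 11.67 kN.
ΣF_x = 0: no horizontal applied forces, so L_x = 0.

L_x = 0, L_y = 11.67 kN, R_y = 13.33 kN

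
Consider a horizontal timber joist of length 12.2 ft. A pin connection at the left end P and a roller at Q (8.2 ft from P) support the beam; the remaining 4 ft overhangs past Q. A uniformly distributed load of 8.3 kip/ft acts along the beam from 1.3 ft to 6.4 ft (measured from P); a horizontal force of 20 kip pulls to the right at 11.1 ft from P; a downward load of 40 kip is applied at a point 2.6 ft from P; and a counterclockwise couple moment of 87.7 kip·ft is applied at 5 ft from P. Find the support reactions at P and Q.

P_x = -20.00 kip, P_y = 60.47 kip, Q_y = 21.86 kip

Resultant of the distributed load: 8.3 × 5.1 = 42.33 kip at 3.85 ft from P.
Moments about P: Q_y·8.2 − (8.3·5.1)·3.85 − 40·2.6 + 87.7 = 0 → Q_y = 179.2705/8.2 = 21.8623 ≈ 21.86 kip.
ΣF_y = 0: P_y + 21.8623 − 8.3·5.1 − 40 = 0 → P_y = 60.47 kip.
ΣF_x = 0: P_x + 20 = 0 → P_x = -20.00 kip.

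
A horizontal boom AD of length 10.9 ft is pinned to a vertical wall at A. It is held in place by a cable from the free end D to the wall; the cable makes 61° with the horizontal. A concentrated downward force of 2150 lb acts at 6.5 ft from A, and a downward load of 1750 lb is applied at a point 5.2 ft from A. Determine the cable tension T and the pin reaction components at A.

ΣM about A: T·sin61°·10.9 − 2150·6.5 − 1750·5.2 = 0 → T = 23075/(10.9·0.87462) = 2420.45 ≈ 2420 lb.
ΣF_x = 0: A_x − T·cos61° = 0 → A_x = 2420.45 × 0.48481 = 1173 lb.
ΣF_y = 0: A_y + T·sin61° − 2150 − 1750 = 0 → A_y = 3900 − 2420.45 × 0.87462 = 1783 lb.

T = 2420 lb, A_x = 1173 lb, A_y = 1783 lb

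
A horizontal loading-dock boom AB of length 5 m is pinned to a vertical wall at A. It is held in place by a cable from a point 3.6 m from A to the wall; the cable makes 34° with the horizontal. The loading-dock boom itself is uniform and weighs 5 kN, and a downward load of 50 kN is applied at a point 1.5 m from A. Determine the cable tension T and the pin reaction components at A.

ΣM about A: T·sin34°·3.6 − 5·2.5 − 50·1.5 = 0 → T = 87.5/(3.6·0.559193) = 43.4654 ≈ 43.47 kN.
ΣF_x = 0: A_x − T·cos34° = 0 → A_x = 43.4654 × 0.829038 = 36.03 kN.
ΣF_y = 0: A_y + T·sin34° − 5 − 50 = 0 → A_y = 55 − 43.4654 × 0.559193 = 30.69 kN.

T = 43.47 kN, A_x = 36.03 kN, A_y = 30.69 kN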